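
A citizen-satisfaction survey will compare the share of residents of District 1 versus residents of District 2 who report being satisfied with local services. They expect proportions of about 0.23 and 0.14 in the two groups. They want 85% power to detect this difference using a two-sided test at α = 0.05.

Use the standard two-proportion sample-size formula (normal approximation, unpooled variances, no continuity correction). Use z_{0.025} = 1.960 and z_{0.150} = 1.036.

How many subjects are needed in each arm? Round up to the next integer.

n = 330 per group

n = (z_{α/2} + z_β)² · [p₁(1−p₁) + p₂(1−p₂)] / (p₁ − p₂)²
  = (1.960 + 1.036)² · (0.23·0.77 + 0.14·0.86) / (0.09)²
  = (2.996)² · (0.1771 + 0.1204) / 0.0081
  = 8.9760 · 0.2975 / 0.0081
  = 329.67
Round up → n = 330 per group.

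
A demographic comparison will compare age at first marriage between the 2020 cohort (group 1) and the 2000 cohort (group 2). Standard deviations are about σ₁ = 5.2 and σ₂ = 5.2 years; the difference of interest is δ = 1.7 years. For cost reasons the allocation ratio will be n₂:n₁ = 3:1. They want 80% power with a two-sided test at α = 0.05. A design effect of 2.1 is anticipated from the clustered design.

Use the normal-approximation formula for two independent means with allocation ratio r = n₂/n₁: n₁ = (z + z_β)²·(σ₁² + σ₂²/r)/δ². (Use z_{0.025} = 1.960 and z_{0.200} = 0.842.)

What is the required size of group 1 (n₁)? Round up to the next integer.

n₁ = (z_{α/2} + z_β)² · (σ₁² + σ₂²/r) / δ²
   = (1.960 + 0.842)² · (5.2² + 5.2²/3) / 1.7²
   = 7.8512 · (27.04 + 9.0133) / 2.89
   = 7.8512 · 36.0533 / 2.89
   = 97.95
Design effect: 2.1 × 97.95 = 205.69.
Round up → n₁ = 206; n₂ = r·n₁ = 3 × 206 = 618.

n₁ = 206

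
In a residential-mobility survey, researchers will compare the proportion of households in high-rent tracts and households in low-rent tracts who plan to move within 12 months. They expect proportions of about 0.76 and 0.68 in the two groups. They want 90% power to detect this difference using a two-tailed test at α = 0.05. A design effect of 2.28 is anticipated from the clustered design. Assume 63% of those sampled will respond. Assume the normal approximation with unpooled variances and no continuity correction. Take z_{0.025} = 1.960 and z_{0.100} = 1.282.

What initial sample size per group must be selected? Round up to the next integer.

n = 2378 per group

n = (z_{α/2} + z_β)² · [p₁(1−p₁) + p₂(1−p₂)] / (p₁ − p₂)²
  = (1.960 + 1.282)² · (0.76·0.24 + 0.68·0.32) / (0.08)²
  = (3.242)² · (0.1824 + 0.2176) / 0.0064
  = 10.5106 · 0.4000 / 0.0064
  = 656.91
Design effect: 2.28 × 656.91 = 1497.76.
Adjust for 63% response: 1497.76 / 0.63 = 2377.39.
Round up → n = 2378 per group.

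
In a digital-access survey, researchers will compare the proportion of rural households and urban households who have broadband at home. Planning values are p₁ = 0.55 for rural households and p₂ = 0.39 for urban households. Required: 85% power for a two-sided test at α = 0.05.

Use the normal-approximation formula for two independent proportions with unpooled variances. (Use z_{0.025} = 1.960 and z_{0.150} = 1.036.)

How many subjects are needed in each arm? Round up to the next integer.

n = 171 per group

n = (z_{α/2} + z_β)² · [p₁(1−p₁) + p₂(1−p₂)] / (p₁ − p₂)²
  = (1.960 + 1.036)² · (0.55·0.45 + 0.39·0.61) / (0.16)²
  = (2.996)² · (0.2475 + 0.2379) / 0.0256
  = 8.9760 · 0.4854 / 0.0256
  = 170.19
Round up → n = 171 per group.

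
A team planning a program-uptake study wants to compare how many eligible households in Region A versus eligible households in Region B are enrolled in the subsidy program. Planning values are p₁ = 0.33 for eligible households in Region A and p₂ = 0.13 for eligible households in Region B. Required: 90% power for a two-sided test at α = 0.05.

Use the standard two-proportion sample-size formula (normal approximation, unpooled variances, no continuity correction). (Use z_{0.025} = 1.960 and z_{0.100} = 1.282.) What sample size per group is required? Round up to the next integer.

n = (z_{α/2} + z_β)² · [p₁(1−p₁) + p₂(1−p₂)] / (p₁ − p₂)²
  = (1.960 + 1.282)² · (0.33·0.67 + 0.13·0.87) / (0.20)²
  = (3.242)² · (0.2211 + 0.1131) / 0.0400
  = 10.5106 · 0.3342 / 0.0400
  = 87.82
Round up → n = 88 per group.

n = 88 per group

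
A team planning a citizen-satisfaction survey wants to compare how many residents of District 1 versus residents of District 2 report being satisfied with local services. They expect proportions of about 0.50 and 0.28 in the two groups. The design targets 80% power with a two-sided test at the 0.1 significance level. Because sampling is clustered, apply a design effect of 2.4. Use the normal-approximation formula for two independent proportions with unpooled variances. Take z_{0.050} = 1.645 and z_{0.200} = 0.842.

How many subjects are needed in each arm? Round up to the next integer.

n = (z_{α/2} + z_β)² · [p₁(1−p₁) + p₂(1−p₂)] / (p₁ − p₂)²
  = (1.645 + 0.842)² · (0.50·0.50 + 0.28·0.72) / (0.22)²
  = (2.487)² · (0.2500 + 0.2016) / 0.0484
  = 6.1852 · 0.4516 / 0.0484
  = 57.71
Design effect: 2.4 × 57.71 = 138.51.
Round up → n = 139 per group.

n = 139 per group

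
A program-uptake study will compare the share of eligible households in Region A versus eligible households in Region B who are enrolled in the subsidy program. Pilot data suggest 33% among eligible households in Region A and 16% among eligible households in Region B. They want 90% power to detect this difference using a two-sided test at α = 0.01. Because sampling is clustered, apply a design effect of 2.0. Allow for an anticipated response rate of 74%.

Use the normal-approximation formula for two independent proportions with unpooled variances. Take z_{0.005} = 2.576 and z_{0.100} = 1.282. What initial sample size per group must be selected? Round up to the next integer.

n = (z_{α/2} + z_β)² · [p₁(1−p₁) + p₂(1−p₂)] / (p₁ − p₂)²
  = (2.576 + 1.282)² · (0.33·0.67 + 0.16·0.84) / (0.17)²
  = (3.858)² · (0.2211 + 0.1344) / 0.0289
  = 14.8842 · 0.3555 / 0.0289
  = 183.09
Design effect: 2.0 × 183.09 = 366.18.
Adjust for 74% response: 366.18 / 0.74 = 494.84.
Round up → n = 495 per group.

n = 495 per group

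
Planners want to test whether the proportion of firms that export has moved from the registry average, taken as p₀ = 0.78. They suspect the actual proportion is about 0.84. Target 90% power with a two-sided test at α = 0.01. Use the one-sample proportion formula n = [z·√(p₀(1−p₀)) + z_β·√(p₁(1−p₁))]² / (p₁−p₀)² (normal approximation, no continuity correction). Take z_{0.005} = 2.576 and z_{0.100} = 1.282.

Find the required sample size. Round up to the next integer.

n = [z_{α/2}·√(p₀q₀) + z_β·√(p₁q₁)]² / (p₁ − p₀)²
  = [2.576·√(0.78·0.22) + 1.282·√(0.84·0.16)]² / (0.06)²
  = [2.576·0.4142 + 1.282·0.3666]² / 0.0036
  = [1.5371]² / 0.0036
  = 656.29
Round up → n = 657.

n = 657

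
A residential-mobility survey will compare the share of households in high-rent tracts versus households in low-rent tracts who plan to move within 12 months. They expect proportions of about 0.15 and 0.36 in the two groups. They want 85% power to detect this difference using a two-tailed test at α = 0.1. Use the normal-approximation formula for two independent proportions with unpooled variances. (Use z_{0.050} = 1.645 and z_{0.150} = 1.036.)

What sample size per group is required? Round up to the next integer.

n = 59 per group

n = (z_{α/2} + z_β)² · [p₁(1−p₁) + p₂(1−p₂)] / (p₁ − p₂)²
  = (1.645 + 1.036)² · (0.15·0.85 + 0.36·0.64) / (-0.21)²
  = (2.681)² · (0.1275 + 0.2304) / 0.0441
  = 7.1878 · 0.3579 / 0.0441
  = 58.33
Round up → n = 59 per group.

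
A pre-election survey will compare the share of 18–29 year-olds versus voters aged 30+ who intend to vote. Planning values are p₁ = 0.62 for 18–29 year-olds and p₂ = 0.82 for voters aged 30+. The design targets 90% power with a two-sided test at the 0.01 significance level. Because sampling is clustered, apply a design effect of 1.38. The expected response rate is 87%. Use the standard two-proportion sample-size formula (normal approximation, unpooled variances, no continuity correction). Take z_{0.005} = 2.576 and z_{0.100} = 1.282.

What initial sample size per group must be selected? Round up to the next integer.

n = (z_{α/2} + z_β)² · [p₁(1−p₁) + p₂(1−p₂)] / (p₁ − p₂)²
  = (2.576 + 1.282)² · (0.62·0.38 + 0.82·0.18) / (-0.20)²
  = (3.858)² · (0.2356 + 0.1476) / 0.0400
  = 14.8842 · 0.3832 / 0.0400
  = 142.59
Design effect: 1.38 × 142.59 = 196.77.
Adjust for 87% response: 196.77 / 0.87 = 226.18.
Round up → n = 227 per group.

n = 227 per group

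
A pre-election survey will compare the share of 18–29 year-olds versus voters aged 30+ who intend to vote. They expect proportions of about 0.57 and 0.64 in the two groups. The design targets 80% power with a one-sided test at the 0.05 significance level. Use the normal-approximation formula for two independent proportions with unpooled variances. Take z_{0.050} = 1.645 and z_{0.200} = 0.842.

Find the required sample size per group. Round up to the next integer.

n = (z_α + z_β)² · [p₁(1−p₁) + p₂(1−p₂)] / (p₁ − p₂)²
  = (1.645 + 0.842)² · (0.57·0.43 + 0.64·0.36) / (-0.07)²
  = (2.487)² · (0.2451 + 0.2304) / 0.0049
  = 6.1852 · 0.4755 / 0.0049
  = 600.21
Round up → n = 601 per group.

n = 601 per group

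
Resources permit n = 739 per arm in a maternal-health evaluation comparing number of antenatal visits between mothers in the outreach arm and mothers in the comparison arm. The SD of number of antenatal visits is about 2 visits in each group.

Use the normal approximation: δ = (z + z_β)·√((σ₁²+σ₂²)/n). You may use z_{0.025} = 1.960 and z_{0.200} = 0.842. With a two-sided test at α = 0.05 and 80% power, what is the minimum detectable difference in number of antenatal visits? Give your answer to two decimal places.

δ = (z_{α/2} + z_β) · √((σ₁²+σ₂²)/n)
  = (1.960 + 0.842) · √(8/739)
  = 2.802 · √0.01083
  = 2.802 · 0.1040
  = 0.2915

Minimum detectable difference ≈ 0.29 visits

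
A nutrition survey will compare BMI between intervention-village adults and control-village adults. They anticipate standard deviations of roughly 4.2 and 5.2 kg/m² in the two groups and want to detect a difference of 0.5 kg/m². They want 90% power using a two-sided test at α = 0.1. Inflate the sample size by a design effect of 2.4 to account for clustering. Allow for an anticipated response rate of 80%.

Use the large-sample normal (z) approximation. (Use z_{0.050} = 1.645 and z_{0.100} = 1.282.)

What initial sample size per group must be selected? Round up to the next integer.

n = (z_{α/2} + z_β)² · (σ₁² + σ₂²) / δ²
  = (1.645 + 1.282)² · (4.2² + 5.2² = 44.68) / 0.5²
  = 8.5673 · 44.68 / 0.25
  = 1531.15
Design effect: 2.4 × 1531.15 = 3674.77.
Adjust for 80% response: 3674.77 / 0.80 = 4593.46.
Round up → n = 4594 per group.

n = 4594 per group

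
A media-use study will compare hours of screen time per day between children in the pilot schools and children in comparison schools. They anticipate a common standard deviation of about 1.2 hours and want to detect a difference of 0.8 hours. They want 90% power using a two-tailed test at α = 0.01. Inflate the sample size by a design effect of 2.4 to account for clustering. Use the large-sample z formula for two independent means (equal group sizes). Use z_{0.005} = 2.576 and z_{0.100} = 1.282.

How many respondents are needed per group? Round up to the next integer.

n = (z_{α/2} + z_β)² · (σ₁² + σ₂²) / δ²
  = (2.576 + 1.282)² · (2·1.2² = 2.88) / 0.8²
  = 14.8842 · 2.88 / 0.64
  = 66.98
Design effect: 2.4 × 66.98 = 160.75.
Round up → n = 161 per group.

n = 161 per group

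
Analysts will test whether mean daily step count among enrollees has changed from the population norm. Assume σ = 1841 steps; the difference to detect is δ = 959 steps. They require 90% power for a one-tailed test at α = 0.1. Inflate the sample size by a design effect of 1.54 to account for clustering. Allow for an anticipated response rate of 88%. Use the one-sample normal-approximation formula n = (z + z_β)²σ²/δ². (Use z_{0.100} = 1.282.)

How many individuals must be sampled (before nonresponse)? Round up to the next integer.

n = (z_α + z_β)² · σ² / δ²
  = (1.282 + 1.282)² · 1841² / 959²
  = 6.5741 · 3389281 / 919681
  = 24.23
Design effect: 1.54 × 24.23 = 37.31.
Adjust for 88% response: 37.31 / 0.88 = 42.40.
Round up → n = 43.

n = 43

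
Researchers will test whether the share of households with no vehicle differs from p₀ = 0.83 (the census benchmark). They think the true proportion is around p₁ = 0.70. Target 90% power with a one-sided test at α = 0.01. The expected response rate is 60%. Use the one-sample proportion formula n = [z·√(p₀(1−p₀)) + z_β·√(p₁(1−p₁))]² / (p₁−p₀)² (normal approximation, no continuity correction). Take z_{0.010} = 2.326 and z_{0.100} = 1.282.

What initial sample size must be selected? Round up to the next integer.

n = [z_α·√(p₀q₀) + z_β·√(p₁q₁)]² / (p₁ − p₀)²
  = [2.326·√(0.83·0.17) + 1.282·√(0.70·0.30)]² / (-0.13)²
  = [2.326·0.3756 + 1.282·0.4583]² / 0.0169
  = [1.4612]² / 0.0169
  = 126.34
Adjust for 60% response: 126.34 / 0.60 = 210.56.
Round up → n = 211.

n = 211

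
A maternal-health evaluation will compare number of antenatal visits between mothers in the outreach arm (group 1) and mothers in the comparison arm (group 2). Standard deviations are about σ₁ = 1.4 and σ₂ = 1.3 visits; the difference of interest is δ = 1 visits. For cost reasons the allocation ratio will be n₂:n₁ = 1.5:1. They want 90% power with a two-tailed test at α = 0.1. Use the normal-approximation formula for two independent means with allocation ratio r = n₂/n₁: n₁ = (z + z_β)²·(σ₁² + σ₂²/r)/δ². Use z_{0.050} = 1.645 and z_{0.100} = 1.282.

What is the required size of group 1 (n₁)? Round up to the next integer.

n₁ = (z_{α/2} + z_β)² · (σ₁² + σ₂²/r) / δ²
   = (1.645 + 1.282)² · (1.4² + 1.3²/1.5) / 1²
   = 8.5673 · (1.96 + 1.1267) / 1
   = 8.5673 · 3.0867 / 1
   = 26.44
Round up → n₁ = 27; n₂ = r·n₁ = 1.5 × 27 = 41.

n₁ = 27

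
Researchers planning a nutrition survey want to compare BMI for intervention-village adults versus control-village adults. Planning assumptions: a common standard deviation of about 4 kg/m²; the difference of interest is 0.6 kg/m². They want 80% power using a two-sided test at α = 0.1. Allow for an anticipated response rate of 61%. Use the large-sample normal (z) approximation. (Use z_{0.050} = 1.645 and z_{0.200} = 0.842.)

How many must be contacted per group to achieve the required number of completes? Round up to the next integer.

n = 902 per group

n = (z_{α/2} + z_β)² · (σ₁² + σ₂²) / δ²
  = (1.645 + 0.842)² · (2·4² = 32) / 0.6²
  = 6.1852 · 32 / 0.36
  = 549.79
Adjust for 61% response: 549.79 / 0.61 = 901.30.
Round up → n = 902 per group.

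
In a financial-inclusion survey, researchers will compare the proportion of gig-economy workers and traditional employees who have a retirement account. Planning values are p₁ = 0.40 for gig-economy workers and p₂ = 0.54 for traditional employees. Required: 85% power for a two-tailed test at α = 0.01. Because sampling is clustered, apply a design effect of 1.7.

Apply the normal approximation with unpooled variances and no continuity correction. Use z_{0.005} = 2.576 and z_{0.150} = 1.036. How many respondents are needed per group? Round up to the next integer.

n = 553 per group

n = (z_{α/2} + z_β)² · [p₁(1−p₁) + p₂(1−p₂)] / (p₁ − p₂)²
  = (2.576 + 1.036)² · (0.40·0.60 + 0.54·0.46) / (-0.14)²
  = (3.612)² · (0.2400 + 0.2484) / 0.0196
  = 13.0465 · 0.4884 / 0.0196
  = 325.10
Design effect: 1.7 × 325.10 = 552.67.
Round up → n = 553 per group.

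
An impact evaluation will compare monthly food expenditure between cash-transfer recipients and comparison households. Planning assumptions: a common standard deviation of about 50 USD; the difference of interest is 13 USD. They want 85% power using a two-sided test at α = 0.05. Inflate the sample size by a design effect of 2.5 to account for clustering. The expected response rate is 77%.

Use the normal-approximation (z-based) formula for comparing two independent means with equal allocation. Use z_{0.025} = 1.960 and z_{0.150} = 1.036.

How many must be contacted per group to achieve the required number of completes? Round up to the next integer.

n = 863 per group

n = (z_{α/2} + z_β)² · (σ₁² + σ₂²) / δ²
  = (1.960 + 1.036)² · (2·50² = 5000) / 13²
  = 8.9760 · 5000 / 169
  = 265.56
Design effect: 2.5 × 265.56 = 663.91.
Adjust for 77% response: 663.91 / 0.77 = 862.22.
Round up → n = 863 per group.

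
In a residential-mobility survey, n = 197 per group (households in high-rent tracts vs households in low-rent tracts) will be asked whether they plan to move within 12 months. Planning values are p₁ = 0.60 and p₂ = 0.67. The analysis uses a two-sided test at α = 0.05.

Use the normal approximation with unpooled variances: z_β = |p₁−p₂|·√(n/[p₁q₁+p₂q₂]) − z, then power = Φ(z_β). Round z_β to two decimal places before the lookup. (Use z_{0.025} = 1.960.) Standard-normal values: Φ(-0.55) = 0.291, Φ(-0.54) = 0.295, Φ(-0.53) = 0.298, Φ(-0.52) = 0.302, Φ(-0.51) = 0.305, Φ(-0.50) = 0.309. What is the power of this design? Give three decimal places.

z_β = |p₁−p₂|·√(n/[p₁q₁+p₂q₂]) − z_{α/2}
    = 0.07 · √(197/0.4611) − 1.960
    = 0.07 · 20.6698 − 1.960
    = 1.4469 − 1.960 = -0.5131 → -0.51
Power = Φ(-0.51) = 0.305.

Power ≈ 0.305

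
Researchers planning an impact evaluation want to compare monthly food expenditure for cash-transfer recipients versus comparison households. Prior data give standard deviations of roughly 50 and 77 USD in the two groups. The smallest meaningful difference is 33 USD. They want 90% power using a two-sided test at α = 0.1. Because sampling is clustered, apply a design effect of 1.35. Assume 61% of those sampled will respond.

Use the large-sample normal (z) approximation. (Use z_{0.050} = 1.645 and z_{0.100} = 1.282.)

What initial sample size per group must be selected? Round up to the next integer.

n = (z_{α/2} + z_β)² · (σ₁² + σ₂²) / δ²
  = (1.645 + 1.282)² · (50² + 77² = 8429) / 33²
  = 8.5673 · 8429 / 1089
  = 66.31
Design effect: 1.35 × 66.31 = 89.52.
Adjust for 61% response: 89.52 / 0.61 = 146.76.
Round up → n = 147 per group.

n = 147 per group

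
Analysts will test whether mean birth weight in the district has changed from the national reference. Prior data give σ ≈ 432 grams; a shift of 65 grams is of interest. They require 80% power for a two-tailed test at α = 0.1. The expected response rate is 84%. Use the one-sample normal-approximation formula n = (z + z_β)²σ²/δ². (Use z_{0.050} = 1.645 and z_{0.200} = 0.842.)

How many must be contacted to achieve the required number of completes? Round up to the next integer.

n = 326

n = (z_{α/2} + z_β)² · σ² / δ²
  = (1.645 + 0.842)² · 432² / 65²
  = 6.1852 · 186624 / 4225
  = 273.21
Adjust for 84% response: 273.21 / 0.84 = 325.25.
Round up → n = 326.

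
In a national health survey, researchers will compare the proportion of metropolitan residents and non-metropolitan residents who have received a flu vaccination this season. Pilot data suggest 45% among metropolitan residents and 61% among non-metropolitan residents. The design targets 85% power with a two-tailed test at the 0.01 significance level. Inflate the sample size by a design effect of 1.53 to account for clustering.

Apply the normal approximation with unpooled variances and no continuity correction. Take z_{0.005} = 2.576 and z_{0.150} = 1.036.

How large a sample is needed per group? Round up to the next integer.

n = 379 per group

n = (z_{α/2} + z_β)² · [p₁(1−p₁) + p₂(1−p₂)] / (p₁ − p₂)²
  = (2.576 + 1.036)² · (0.45·0.55 + 0.61·0.39) / (-0.16)²
  = (3.612)² · (0.2475 + 0.2379) / 0.0256
  = 13.0465 · 0.4854 / 0.0256
  = 247.37
Design effect: 1.53 × 247.37 = 378.48.
Round up → n = 379 per group.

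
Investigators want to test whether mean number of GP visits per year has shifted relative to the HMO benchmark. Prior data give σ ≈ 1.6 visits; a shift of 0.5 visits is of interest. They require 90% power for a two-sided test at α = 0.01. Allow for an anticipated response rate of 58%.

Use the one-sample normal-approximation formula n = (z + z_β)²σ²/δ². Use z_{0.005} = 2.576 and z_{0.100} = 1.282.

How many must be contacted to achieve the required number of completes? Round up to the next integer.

n = 263

n = (z_{α/2} + z_β)² · σ² / δ²
  = (2.576 + 1.282)² · 1.6² / 0.5²
  = 14.8842 · 2.56 / 0.25
  = 152.41
Adjust for 58% response: 152.41 / 0.58 = 262.78.
Round up → n = 263.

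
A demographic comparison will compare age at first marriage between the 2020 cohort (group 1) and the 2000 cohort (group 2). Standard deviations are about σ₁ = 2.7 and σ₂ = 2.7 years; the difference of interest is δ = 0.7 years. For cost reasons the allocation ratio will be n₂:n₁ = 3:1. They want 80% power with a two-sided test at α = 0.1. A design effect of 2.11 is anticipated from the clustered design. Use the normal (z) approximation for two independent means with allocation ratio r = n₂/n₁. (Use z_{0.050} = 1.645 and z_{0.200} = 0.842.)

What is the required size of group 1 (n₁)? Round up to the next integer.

n₁ = 259

n₁ = (z_{α/2} + z_β)² · (σ₁² + σ₂²/r) / δ²
   = (1.645 + 0.842)² · (2.7² + 2.7²/3) / 0.7²
   = 6.1852 · (7.29 + 2.43) / 0.49
   = 6.1852 · 9.72 / 0.49
   = 122.69
Design effect: 2.11 × 122.69 = 258.88.
Round up → n₁ = 259; n₂ = r·n₁ = 3 × 259 = 777.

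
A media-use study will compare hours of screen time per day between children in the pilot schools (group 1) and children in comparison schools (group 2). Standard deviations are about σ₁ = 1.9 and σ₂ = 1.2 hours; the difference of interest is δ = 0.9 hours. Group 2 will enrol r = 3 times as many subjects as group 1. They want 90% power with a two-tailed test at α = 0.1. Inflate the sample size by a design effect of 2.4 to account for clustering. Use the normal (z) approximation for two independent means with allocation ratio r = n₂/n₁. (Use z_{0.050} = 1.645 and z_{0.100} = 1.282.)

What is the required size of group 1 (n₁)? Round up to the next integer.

n₁ = 104

n₁ = (z_{α/2} + z_β)² · (σ₁² + σ₂²/r) / δ²
   = (1.645 + 1.282)² · (1.9² + 1.2²/3) / 0.9²
   = 8.5673 · (3.61 + 0.48) / 0.81
   = 8.5673 · 4.09 / 0.81
   = 43.26
Design effect: 2.4 × 43.26 = 103.82.
Round up → n₁ = 104; n₂ = r·n₁ = 3 × 104 = 312.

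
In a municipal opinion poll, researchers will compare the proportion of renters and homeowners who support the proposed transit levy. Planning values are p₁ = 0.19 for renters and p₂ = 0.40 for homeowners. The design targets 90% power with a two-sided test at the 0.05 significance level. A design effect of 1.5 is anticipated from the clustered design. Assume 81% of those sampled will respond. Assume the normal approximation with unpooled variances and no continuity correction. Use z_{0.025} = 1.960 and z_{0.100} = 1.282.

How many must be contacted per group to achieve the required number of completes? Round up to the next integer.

n = (z_{α/2} + z_β)² · [p₁(1−p₁) + p₂(1−p₂)] / (p₁ − p₂)²
  = (1.960 + 1.282)² · (0.19·0.81 + 0.40·0.60) / (-0.21)²
  = (3.242)² · (0.1539 + 0.2400) / 0.0441
  = 10.5106 · 0.3939 / 0.0441
  = 93.88
Design effect: 1.5 × 93.88 = 140.82.
Adjust for 81% response: 140.82 / 0.81 = 173.85.
Round up → n = 174 per group.

n = 174 per group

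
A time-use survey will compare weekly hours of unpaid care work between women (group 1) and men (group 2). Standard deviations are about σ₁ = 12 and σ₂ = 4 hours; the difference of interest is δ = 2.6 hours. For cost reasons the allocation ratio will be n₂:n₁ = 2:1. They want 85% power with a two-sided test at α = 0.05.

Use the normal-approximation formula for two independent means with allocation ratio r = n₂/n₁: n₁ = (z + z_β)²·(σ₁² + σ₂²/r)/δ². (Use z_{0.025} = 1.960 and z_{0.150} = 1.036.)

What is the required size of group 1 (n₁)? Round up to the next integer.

n₁ = (z_{α/2} + z_β)² · (σ₁² + σ₂²/r) / δ²
   = (1.960 + 1.036)² · (12² + 4²/2) / 2.6²
   = 8.9760 · (144 + 8) / 6.76
   = 8.9760 · 152 / 6.76
   = 201.83
Round up → n₁ = 202; n₂ = r·n₁ = 2 × 202 = 404.

n₁ = 202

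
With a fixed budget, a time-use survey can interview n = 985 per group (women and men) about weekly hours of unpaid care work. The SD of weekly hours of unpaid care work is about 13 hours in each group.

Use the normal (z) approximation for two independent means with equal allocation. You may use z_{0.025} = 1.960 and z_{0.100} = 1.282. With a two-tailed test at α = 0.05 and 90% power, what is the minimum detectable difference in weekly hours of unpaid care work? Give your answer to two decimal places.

Minimum detectable difference ≈ 1.90 hours

δ = (z_{α/2} + z_β) · √((σ₁²+σ₂²)/n)
  = (1.960 + 1.282) · √(338/985)
  = 3.242 · √0.34315
  = 3.242 · 0.5858
  = 1.8991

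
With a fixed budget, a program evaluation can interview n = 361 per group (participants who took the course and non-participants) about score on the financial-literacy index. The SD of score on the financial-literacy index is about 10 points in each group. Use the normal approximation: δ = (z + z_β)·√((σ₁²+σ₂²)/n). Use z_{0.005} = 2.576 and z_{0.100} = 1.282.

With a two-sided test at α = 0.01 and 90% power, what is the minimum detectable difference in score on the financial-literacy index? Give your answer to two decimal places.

δ = (z_{α/2} + z_β) · √((σ₁²+σ₂²)/n)
  = (2.576 + 1.282) · √(200/361)
  = 3.858 · √0.55402
  = 3.858 · 0.7443
  = 2.8716

Minimum detectable difference ≈ 2.87 points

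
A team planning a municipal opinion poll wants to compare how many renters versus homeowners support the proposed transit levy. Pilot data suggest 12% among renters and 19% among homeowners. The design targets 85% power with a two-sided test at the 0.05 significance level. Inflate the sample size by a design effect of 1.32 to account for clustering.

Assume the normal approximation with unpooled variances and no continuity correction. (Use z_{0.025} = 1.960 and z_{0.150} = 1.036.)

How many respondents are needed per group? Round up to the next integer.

n = (z_{α/2} + z_β)² · [p₁(1−p₁) + p₂(1−p₂)] / (p₁ − p₂)²
  = (1.960 + 1.036)² · (0.12·0.88 + 0.19·0.81) / (-0.07)²
  = (2.996)² · (0.1056 + 0.1539) / 0.0049
  = 8.9760 · 0.2595 / 0.0049
  = 475.36
Design effect: 1.32 × 475.36 = 627.48.
Round up → n = 628 per group.

n = 628 per group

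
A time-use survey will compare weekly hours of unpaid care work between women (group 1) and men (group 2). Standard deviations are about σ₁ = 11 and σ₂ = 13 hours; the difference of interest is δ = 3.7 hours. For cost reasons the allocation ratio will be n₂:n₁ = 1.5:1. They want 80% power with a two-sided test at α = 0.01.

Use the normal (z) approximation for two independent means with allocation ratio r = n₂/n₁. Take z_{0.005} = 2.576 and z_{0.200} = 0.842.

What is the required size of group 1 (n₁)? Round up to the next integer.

n₁ = 200

n₁ = (z_{α/2} + z_β)² · (σ₁² + σ₂²/r) / δ²
   = (2.576 + 0.842)² · (11² + 13²/1.5) / 3.7²
   = 11.6827 · (121 + 112.6667) / 13.69
   = 11.6827 · 233.6667 / 13.69
   = 199.41
Round up → n₁ = 200; n₂ = r·n₁ = 1.5 × 200 = 300.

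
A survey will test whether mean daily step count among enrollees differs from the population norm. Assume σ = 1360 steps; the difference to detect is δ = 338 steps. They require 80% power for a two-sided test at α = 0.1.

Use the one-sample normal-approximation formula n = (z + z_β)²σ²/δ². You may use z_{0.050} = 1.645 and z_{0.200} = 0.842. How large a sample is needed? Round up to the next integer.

n = (z_{α/2} + z_β)² · σ² / δ²
  = (1.645 + 0.842)² · 1360² / 338²
  = 6.1852 · 1849600 / 114244
  = 100.14
Round up → n = 101.

n = 101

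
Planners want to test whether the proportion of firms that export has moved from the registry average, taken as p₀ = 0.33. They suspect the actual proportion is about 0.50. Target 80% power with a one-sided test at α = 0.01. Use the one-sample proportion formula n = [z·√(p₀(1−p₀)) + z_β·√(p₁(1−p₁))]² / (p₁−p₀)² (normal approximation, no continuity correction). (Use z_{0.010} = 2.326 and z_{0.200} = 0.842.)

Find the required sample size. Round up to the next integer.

n = [z_α·√(p₀q₀) + z_β·√(p₁q₁)]² / (p₁ − p₀)²
  = [2.326·√(0.33·0.67) + 0.842·√(0.50·0.50)]² / (0.17)²
  = [2.326·0.4702 + 0.842·0.5000]² / 0.0289
  = [1.5147]² / 0.0289
  = 79.39
Round up → n = 80.

n = 80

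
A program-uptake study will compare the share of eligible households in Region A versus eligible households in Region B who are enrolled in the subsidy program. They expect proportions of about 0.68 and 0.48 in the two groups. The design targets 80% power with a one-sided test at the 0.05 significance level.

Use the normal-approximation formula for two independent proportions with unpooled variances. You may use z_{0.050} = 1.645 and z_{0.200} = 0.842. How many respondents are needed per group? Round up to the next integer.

n = 73 per group

n = (z_α + z_β)² · [p₁(1−p₁) + p₂(1−p₂)] / (p₁ − p₂)²
  = (1.645 + 0.842)² · (0.68·0.32 + 0.48·0.52) / (0.20)²
  = (2.487)² · (0.2176 + 0.2496) / 0.0400
  = 6.1852 · 0.4672 / 0.0400
  = 72.24
Round up → n = 73 per group.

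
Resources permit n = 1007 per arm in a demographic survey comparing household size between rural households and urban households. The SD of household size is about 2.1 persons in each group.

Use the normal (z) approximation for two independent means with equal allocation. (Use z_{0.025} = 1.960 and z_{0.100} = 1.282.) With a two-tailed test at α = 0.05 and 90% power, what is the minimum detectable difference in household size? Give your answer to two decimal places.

Minimum detectable difference ≈ 0.30 persons

δ = (z_{α/2} + z_β) · √((σ₁²+σ₂²)/n)
  = (1.960 + 1.282) · √(8.82/1007)
  = 3.242 · √0.00876
  = 3.242 · 0.0936
  = 0.3034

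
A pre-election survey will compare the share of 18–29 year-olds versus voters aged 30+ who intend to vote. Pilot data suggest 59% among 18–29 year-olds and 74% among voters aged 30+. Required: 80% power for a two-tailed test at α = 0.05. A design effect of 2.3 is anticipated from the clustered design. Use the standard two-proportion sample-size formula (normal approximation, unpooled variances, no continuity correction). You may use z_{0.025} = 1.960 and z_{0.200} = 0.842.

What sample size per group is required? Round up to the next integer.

n = (z_{α/2} + z_β)² · [p₁(1−p₁) + p₂(1−p₂)] / (p₁ − p₂)²
  = (1.960 + 0.842)² · (0.59·0.41 + 0.74·0.26) / (-0.15)²
  = (2.802)² · (0.2419 + 0.1924) / 0.0225
  = 7.8512 · 0.4343 / 0.0225
  = 151.55
Design effect: 2.3 × 151.55 = 348.56.
Round up → n = 349 per group.

n = 349 per group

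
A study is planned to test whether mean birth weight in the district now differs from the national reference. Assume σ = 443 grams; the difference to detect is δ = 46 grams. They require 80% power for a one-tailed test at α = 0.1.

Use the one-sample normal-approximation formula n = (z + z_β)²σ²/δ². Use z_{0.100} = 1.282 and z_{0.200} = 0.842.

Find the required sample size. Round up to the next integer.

n = 419

n = (z_α + z_β)² · σ² / δ²
  = (1.282 + 0.842)² · 443² / 46²
  = 4.5114 · 196249 / 2116
  = 418.41
Round up → n = 419.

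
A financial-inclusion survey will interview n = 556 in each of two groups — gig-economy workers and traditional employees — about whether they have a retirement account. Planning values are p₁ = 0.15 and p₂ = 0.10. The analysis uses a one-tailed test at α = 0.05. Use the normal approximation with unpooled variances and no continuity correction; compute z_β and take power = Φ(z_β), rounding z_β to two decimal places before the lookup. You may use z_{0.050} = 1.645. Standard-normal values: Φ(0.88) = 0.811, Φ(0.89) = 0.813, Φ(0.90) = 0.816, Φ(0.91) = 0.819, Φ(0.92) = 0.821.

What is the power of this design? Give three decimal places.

Power ≈ 0.811

z_β = |p₁−p₂|·√(n/[p₁q₁+p₂q₂]) − z_α
    = 0.05 · √(556/0.2175) − 1.645
    = 0.05 · 50.5601 − 1.645
    = 2.5280 − 1.645 = 0.8830 → 0.88
Power = Φ(0.88) = 0.811.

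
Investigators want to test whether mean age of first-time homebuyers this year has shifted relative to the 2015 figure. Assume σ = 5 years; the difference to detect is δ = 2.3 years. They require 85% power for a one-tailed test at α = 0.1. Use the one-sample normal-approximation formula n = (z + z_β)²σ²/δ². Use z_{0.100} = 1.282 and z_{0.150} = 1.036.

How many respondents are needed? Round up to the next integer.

n = 26

n = (z_α + z_β)² · σ² / δ²
  = (1.282 + 1.036)² · 5² / 2.3²
  = 5.3731 · 25 / 5.29
  = 25.39
Round up → n = 26.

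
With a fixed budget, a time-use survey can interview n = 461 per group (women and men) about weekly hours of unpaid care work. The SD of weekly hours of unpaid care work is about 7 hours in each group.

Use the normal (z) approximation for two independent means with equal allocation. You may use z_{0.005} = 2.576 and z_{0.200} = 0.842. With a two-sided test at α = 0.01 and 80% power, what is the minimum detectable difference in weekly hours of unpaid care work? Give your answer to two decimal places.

Minimum detectable difference ≈ 1.58 hours

δ = (z_{α/2} + z_β) · √((σ₁²+σ₂²)/n)
  = (2.576 + 0.842) · √(98/461)
  = 3.418 · √0.21258
  = 3.418 · 0.4611
  = 1.5759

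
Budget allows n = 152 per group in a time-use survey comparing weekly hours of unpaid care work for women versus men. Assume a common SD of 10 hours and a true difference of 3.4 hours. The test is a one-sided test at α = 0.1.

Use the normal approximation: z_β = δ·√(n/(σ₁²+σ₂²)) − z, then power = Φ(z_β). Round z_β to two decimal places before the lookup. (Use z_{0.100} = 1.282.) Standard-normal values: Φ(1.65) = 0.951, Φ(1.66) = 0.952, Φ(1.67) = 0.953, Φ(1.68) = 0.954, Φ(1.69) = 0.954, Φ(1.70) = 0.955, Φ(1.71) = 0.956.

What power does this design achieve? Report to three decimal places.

Power ≈ 0.954

z_β = δ·√(n/(σ₁²+σ₂²)) − z_α
    = 3.4 · √(152/200) − 1.282
    = 3.4 · 0.87178 − 1.282
    = 2.9641 − 1.282 = 1.6821 → 1.68
Power = Φ(1.68) = 0.954.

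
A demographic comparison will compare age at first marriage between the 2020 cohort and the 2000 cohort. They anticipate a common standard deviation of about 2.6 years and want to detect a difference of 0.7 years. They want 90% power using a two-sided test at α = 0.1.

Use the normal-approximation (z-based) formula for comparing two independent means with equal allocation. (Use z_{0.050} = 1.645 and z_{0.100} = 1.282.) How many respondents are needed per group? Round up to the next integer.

n = (z_{α/2} + z_β)² · (σ₁² + σ₂²) / δ²
  = (1.645 + 1.282)² · (2·2.6² = 13.52) / 0.7²
  = 8.5673 · 13.52 / 0.49
  = 236.39
Round up → n = 237 per group.

n = 237 per group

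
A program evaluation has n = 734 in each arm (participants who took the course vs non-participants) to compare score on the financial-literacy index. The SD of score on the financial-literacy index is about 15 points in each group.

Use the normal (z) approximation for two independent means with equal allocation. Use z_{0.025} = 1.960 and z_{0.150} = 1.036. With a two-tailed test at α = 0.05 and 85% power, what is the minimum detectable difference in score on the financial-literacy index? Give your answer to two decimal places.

Minimum detectable difference ≈ 2.35 points

δ = (z_{α/2} + z_β) · √((σ₁²+σ₂²)/n)
  = (1.960 + 1.036) · √(450/734)
  = 2.996 · √0.61308
  = 2.996 · 0.7830
  = 2.3458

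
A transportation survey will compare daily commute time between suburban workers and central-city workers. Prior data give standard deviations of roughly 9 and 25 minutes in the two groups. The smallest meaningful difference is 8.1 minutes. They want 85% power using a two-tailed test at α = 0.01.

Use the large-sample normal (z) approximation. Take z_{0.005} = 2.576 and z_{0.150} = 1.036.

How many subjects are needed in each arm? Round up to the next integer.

n = 141 per group

n = (z_{α/2} + z_β)² · (σ₁² + σ₂²) / δ²
  = (2.576 + 1.036)² · (9² + 25² = 706) / 8.1²
  = 13.0465 · 706 / 65.61
  = 140.39
Round up → n = 141 per group.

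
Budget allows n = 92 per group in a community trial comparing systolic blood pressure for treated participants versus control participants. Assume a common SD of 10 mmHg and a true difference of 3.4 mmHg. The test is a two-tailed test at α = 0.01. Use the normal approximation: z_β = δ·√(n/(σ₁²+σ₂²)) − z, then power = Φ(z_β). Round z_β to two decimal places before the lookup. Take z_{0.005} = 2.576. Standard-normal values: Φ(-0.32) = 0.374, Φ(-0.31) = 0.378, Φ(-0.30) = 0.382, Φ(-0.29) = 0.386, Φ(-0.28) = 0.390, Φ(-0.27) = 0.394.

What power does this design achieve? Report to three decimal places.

Power ≈ 0.394

z_β = δ·√(n/(σ₁²+σ₂²)) − z_{α/2}
    = 3.4 · √(92/200) − 2.576
    = 3.4 · 0.67823 − 2.576
    = 2.3060 − 2.576 = -0.2700 → -0.27
Power = Φ(-0.27) = 0.394.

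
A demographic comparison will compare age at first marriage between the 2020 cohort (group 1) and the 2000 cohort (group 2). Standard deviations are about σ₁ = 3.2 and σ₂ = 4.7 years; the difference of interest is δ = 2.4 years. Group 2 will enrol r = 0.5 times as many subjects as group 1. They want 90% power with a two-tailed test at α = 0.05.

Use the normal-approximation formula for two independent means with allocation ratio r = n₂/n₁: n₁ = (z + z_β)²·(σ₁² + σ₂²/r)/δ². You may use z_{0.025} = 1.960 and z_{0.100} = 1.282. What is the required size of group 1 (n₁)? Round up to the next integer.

n₁ = 100

n₁ = (z_{α/2} + z_β)² · (σ₁² + σ₂²/r) / δ²
   = (1.960 + 1.282)² · (3.2² + 4.7²/0.5) / 2.4²
   = 10.5106 · (10.24 + 44.18) / 5.76
   = 10.5106 · 54.42 / 5.76
   = 99.30
Round up → n₁ = 100; n₂ = r·n₁ = 0.5 × 100 = 50.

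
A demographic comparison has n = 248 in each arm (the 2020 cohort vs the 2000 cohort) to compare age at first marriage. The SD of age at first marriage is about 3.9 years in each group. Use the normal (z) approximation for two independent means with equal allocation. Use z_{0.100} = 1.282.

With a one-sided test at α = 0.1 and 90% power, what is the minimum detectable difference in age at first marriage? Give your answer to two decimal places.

δ = (z_α + z_β) · √((σ₁²+σ₂²)/n)
  = (1.282 + 1.282) · √(30.42/248)
  = 2.564 · √0.12266
  = 2.564 · 0.3502
  = 0.8980

Minimum detectable difference ≈ 0.90 years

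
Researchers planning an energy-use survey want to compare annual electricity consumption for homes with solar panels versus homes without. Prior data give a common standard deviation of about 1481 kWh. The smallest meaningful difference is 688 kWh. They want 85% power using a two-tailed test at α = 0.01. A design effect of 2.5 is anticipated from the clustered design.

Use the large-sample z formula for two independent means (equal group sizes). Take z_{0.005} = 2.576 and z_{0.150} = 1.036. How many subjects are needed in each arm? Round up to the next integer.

n = 303 per group

n = (z_{α/2} + z_β)² · (σ₁² + σ₂²) / δ²
  = (2.576 + 1.036)² · (2·1481² = 4386722) / 688²
  = 13.0465 · 4386722 / 473344
  = 120.91
Design effect: 2.5 × 120.91 = 302.27.
Round up → n = 303 per group.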